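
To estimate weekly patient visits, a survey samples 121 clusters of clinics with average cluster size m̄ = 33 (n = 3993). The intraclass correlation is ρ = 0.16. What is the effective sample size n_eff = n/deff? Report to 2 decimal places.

652.45

deff = 1 + (33 − 1)·0.16 = 1 + 5.12 = 6.12.
n_eff = 3993 / 6.12 = 652.45.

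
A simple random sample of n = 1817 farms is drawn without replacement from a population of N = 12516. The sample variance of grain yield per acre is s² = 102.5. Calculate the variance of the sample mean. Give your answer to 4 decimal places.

0.0482

Under SRS without replacement, Var(ȳ) = (1 − f)·s²/n with f = n/N = 1817/12516 = 0.14517418.
Var(ȳ) = (1 − 0.14517418)·102.5/1817 = 0.85482582·0.056411668 = 0.04822215.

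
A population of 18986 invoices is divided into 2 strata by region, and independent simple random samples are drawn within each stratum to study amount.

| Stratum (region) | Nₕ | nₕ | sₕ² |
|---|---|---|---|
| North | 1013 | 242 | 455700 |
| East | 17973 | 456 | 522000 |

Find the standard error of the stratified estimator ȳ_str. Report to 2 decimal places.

31.68

Var(ȳ_str) = Σₕ Wₕ²(1 − fₕ)sₕ²/nₕ with Wₕ = Nₕ/N, N = 18986.
North: Wₕ = 0.05335510; term = 0.05335510²·(1 − 0.23889437)·455700/242 = 4.0800035.
East: Wₕ = 0.94664490; term = 0.94664490²·(1 − 0.02537139)·522000/456 = 999.81353.
Sum = 1003.8935.
SE = √(1003.8935) = 31.68.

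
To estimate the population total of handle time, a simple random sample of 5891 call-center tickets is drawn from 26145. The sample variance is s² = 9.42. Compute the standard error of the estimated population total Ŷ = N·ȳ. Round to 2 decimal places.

920.20

Var(Ŷ) = N²·Var(ȳ) = N²·(1 − n/N)·s²/n.
f = 5891/26145 = 0.22532033; Var(ȳ) = 0.77467967·9.42/5891 = 0.0012387511.
Var(Ŷ) = 26145² · 0.0012387511 = 846761.97.
SE(Ŷ) = √(846761.97) = 920.20.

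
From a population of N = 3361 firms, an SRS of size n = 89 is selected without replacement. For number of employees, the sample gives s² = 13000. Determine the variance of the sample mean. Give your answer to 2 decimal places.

Under SRS without replacement, Var(ȳ) = (1 − f)·s²/n with f = n/N = 89/3361 = 0.02648021.
Var(ȳ) = (1 − 0.02648021)·13000/89 = 0.97351979·146.06742 = 142.19952.

142.20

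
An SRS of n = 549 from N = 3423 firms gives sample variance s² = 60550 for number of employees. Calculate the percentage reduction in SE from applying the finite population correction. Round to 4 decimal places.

f = n/N = 549/3423 = 0.16038563.
SE_no-fpc = √(s²/n) = 10.501973; SE_fpc = √((1−f)s²/n) = 9.6230077.
Ratio = √(1−f) = 0.91630474. Reduction = 100·(1 − 0.91630474) = 8.3695%.

8.3695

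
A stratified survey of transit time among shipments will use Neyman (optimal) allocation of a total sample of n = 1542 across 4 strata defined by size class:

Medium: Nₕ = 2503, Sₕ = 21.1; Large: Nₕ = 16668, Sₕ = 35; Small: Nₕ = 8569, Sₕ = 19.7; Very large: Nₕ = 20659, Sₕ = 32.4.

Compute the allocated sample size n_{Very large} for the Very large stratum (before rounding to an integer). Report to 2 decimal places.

700.06

Neyman allocation: nₕ = n·NₕSₕ / Σⱼ NⱼSⱼ.
Σ NⱼSⱼ = 2503·21.1 + 16668·35 + 8569·19.7 + 20659·32.4 = 1.4743542 × 10^6.
n_{Very large} = 1542·20659·32.4 / (1.4743542 × 10^6) = 700.06.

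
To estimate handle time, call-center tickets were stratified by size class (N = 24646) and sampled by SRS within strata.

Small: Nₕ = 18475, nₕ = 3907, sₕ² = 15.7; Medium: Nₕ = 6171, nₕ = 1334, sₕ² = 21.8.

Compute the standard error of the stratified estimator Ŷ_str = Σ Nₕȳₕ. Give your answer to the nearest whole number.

Var(Ŷ_str) = Σₕ Nₕ²(1 − fₕ)sₕ²/nₕ.
Small: 18475²·(1 − 3907/18475)·15.7/3907 = 1.0815351 × 10^6.
Medium: 6171²·(1 − 1334/6171)·21.8/1334 = 487789.33.
Sum = 1.5693244 × 10^6.
SE = √(1.5693244 × 10^6) = 1253.

1253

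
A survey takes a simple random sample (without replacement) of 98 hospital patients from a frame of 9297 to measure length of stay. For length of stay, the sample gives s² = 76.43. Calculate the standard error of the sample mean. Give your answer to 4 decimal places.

0.8785

Under SRS without replacement, Var(ȳ) = (1 − f)·s²/n with f = n/N = 98/9297 = 0.01054103.
Var(ȳ) = (1 − 0.01054103)·76.43/98 = 0.98945897·0.77989796 = 0.77167703.
SE(ȳ) = √(0.77167703) = 0.8785.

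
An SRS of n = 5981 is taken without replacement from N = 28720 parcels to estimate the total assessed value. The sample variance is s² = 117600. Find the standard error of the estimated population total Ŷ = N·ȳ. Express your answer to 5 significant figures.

113320

Var(Ŷ) = N²·Var(ȳ) = N²·(1 − n/N)·s²/n.
f = 5981/28720 = 0.20825209; Var(ȳ) = 0.79174791·117600/5981 = 15.567556.
Var(Ŷ) = 28720² · 15.567556 = 1.2840718 × 10^10.
SE(Ŷ) = √(1.2840718 × 10^10) = 113320.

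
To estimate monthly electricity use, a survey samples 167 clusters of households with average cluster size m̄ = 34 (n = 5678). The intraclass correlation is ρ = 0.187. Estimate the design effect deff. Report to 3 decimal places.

deff = 1 + (34 − 1)·0.187 = 1 + 6.171 = 7.171.

7.171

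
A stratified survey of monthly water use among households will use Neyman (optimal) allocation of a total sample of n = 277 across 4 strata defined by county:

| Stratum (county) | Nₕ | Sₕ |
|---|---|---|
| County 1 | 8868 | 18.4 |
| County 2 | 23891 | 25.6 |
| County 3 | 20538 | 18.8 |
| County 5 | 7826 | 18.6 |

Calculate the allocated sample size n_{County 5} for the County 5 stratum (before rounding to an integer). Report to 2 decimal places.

30.86

Neyman allocation: nₕ = n·NₕSₕ / Σⱼ NⱼSⱼ.
Σ NⱼSⱼ = 8868·18.4 + 23891·25.6 + 20538·18.8 + 7826·18.6 = 1.3064588 × 10^6.
n_{County 5} = 277·7826·18.6 / (1.3064588 × 10^6) = 30.86.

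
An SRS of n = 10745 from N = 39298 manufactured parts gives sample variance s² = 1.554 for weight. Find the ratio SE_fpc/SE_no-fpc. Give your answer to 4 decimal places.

f = n/N = 10745/39298 = 0.27342358.
SE_no-fpc = √(s²/n) = 0.01202603; SE_fpc = √((1−f)s²/n) = 0.010250922.
Ratio = √(1−f) = 0.85239452.

0.8524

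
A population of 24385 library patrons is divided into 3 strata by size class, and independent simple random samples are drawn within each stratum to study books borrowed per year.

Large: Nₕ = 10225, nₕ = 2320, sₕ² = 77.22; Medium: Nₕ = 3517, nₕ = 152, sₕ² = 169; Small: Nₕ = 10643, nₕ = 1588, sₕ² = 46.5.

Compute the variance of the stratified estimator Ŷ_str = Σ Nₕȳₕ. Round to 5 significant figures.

Var(Ŷ_str) = Σₕ Nₕ²(1 − fₕ)sₕ²/nₕ.
Large: 10225²·(1 − 2320/10225)·77.22/2320 = 2.690339 × 10^6.
Medium: 3517²·(1 − 152/3517)·169/152 = 1.3158323 × 10^7.
Small: 10643²·(1 − 1588/10643)·46.5/1588 = 2.8219868 × 10^6.
Sum = 1.8670649 × 10^7.

1.8671 × 10^7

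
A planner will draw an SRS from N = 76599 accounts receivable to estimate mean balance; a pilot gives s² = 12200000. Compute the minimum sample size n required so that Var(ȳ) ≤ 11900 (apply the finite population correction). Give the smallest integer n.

1012

Without fpc, n₀ = s²/D = 12200000/11900 = 1025.2101.
With fpc, (1 − n/N)·s²/n ≤ D requires n ≥ n₀/(1 + n₀/N) = 1025.2101/(1 + 1025.2101/76599) = 1011.6698.
Rounding up, n = 1012.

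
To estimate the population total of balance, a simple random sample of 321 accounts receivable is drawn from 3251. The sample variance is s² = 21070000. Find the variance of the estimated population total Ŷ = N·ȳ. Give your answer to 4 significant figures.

6.252 × 10^11

Var(Ŷ) = N²·Var(ȳ) = N²·(1 − n/N)·s²/n.
f = 321/3251 = 0.09873885; Var(ȳ) = 0.90126115·21070000/321 = 59157.547.
Var(Ŷ) = 3251² · 59157.547 = 6.2523617 × 10^11.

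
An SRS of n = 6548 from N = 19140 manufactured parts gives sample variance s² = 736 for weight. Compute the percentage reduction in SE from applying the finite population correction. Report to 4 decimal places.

f = n/N = 6548/19140 = 0.34211076.
SE_no-fpc = √(s²/n) = 0.33526219; SE_fpc = √((1−f)s²/n) = 0.2719324.
Ratio = √(1−f) = 0.81110372. Reduction = 100·(1 − 0.81110372) = 18.8896%.

18.8896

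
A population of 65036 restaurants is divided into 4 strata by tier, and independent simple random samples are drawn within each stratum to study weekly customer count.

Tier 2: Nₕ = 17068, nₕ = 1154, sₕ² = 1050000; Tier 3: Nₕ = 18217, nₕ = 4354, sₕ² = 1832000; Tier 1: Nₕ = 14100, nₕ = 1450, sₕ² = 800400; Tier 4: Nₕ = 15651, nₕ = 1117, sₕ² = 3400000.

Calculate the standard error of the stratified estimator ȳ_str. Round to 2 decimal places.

Var(ȳ_str) = Σₕ Wₕ²(1 − fₕ)sₕ²/nₕ with Wₕ = Nₕ/N, N = 65036.
Tier 2: Wₕ = 0.26243926; term = 0.26243926²·(1 − 0.06761191)·1050000/1154 = 58.430262.
Tier 3: Wₕ = 0.28010640; term = 0.28010640²·(1 − 0.23900752)·1832000/4354 = 25.122536.
Tier 1: Wₕ = 0.21680300; term = 0.21680300²·(1 − 0.10283688)·800400/1450 = 23.277754.
Tier 4: Wₕ = 0.24065133; term = 0.24065133²·(1 − 0.07136924)·3400000/1117 = 163.69874.
Sum = 270.52929.
SE = √(270.52929) = 16.45.

16.45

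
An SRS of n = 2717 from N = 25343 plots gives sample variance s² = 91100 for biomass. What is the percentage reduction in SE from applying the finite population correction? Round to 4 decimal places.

5.5124

f = n/N = 2717/25343 = 0.10720909.
SE_no-fpc = √(s²/n) = 5.7904774; SE_fpc = √((1−f)s²/n) = 5.4712839.
Ratio = √(1−f) = 0.94487613. Reduction = 100·(1 − 0.94487613) = 5.5124%.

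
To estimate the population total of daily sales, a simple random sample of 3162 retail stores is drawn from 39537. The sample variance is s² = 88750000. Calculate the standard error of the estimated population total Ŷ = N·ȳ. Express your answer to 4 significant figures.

Var(Ŷ) = N²·Var(ȳ) = N²·(1 − n/N)·s²/n.
f = 3162/39537 = 0.07997572; Var(ȳ) = 0.92002428·88750000/3162 = 25822.946.
Var(Ŷ) = 39537² · 25822.946 = 4.0365767 × 10^13.
SE(Ŷ) = √(4.0365767 × 10^13) = 6.353 × 10^6.

6.353 × 10^6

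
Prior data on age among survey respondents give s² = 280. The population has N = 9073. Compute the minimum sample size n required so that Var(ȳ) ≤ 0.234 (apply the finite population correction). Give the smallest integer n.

Without fpc, n₀ = s²/D = 280/0.234 = 1196.5812.
With fpc, (1 − n/N)·s²/n ≤ D requires n ≥ n₀/(1 + n₀/N) = 1196.5812/(1 + 1196.5812/9073) = 1057.1591.
Rounding up, n = 1058.

1058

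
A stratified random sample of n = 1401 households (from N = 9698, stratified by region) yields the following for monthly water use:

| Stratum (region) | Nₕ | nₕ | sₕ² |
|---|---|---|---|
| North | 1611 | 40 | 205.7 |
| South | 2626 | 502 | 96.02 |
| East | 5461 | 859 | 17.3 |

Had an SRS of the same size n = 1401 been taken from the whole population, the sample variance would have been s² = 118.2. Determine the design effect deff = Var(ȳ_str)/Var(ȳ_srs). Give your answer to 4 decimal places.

2.1489

Var(ȳ_str) = Σ Wₕ²(1−fₕ)sₕ²/nₕ with Wₕ = Nₕ/9698:
  North: (1611/9698)²·(1−40/1611)·205.7/40 = 0.13838266
  South: (2626/9698)²·(1−502/2626)·96.02/502 = 0.01134339
  East: (5461/9698)²·(1−859/5461)·17.3/859 = 0.0053815499
  → Var(ȳ_str) = 0.1551076.
Var(ȳ_srs) = (1 − 1401/9698)·118.2/1401 = 0.072180228.
deff = 0.1551076 / 0.072180228 = 2.1489.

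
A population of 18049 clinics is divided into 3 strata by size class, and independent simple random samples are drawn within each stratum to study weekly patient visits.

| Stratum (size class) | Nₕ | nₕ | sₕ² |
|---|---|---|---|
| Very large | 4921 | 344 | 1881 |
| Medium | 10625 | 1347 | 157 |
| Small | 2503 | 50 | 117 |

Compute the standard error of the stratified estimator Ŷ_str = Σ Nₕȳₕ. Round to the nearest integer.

12207

Var(Ŷ_str) = Σₕ Nₕ²(1 − fₕ)sₕ²/nₕ.
Very large: 4921²·(1 − 344/4921)·1881/344 = 1.2315857 × 10^8.
Medium: 10625²·(1 − 1347/10625)·157/1347 = 1.1489877 × 10^7.
Small: 2503²·(1 − 50/2503)·117/50 = 1.436727 × 10^7.
Sum = 1.4901572 × 10^8.
SE = √(1.4901572 × 10^8) = 12207.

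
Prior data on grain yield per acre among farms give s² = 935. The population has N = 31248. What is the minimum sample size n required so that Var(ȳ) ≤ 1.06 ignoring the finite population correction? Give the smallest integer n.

Without fpc, n₀ = s²/D = 935/1.06 = 882.0755.
Rounding up, n = 883.

883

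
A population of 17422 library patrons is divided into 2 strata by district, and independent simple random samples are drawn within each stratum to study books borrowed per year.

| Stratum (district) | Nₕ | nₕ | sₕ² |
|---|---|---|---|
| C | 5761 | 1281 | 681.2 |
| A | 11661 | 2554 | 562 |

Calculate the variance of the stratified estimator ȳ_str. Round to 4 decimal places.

Var(ȳ_str) = Σₕ Wₕ²(1 − fₕ)sₕ²/nₕ with Wₕ = Nₕ/N, N = 17422.
C: Wₕ = 0.33067386; term = 0.33067386²·(1 − 0.22235723)·681.2/1281 = 0.045217378.
A: Wₕ = 0.66932614; term = 0.66932614²·(1 − 0.21902067)·562/2554 = 0.076989329.
Sum = 0.12220671.

0.1222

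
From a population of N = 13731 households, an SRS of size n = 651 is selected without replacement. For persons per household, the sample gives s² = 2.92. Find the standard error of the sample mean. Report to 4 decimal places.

Under SRS without replacement, Var(ȳ) = (1 − f)·s²/n with f = n/N = 651/13731 = 0.04741097.
Var(ȳ) = (1 − 0.04741097)·2.92/651 = 0.95258903·0.0044854071 = 0.0042727496.
SE(ȳ) = √(0.0042727496) = 0.0654.

0.0654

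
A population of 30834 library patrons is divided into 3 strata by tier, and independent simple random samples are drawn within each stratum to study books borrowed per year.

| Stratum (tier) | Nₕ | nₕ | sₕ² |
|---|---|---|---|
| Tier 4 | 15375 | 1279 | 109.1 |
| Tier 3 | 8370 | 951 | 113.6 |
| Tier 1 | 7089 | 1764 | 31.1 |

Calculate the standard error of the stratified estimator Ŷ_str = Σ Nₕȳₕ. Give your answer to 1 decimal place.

Var(Ŷ_str) = Σₕ Nₕ²(1 − fₕ)sₕ²/nₕ.
Tier 4: 15375²·(1 − 1279/15375)·109.1/1279 = 1.8486948 × 10^7.
Tier 3: 8370²·(1 − 951/8370)·113.6/951 = 7.4176894 × 10^6.
Tier 1: 7089²·(1 − 1764/7089)·31.1/1764 = 665528.1.
Sum = 2.6570166 × 10^7.
SE = √(2.6570166 × 10^7) = 5154.6.

5154.6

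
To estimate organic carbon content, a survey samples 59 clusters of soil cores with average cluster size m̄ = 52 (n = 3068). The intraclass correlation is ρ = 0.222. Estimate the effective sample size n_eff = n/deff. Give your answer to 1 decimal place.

249.0

deff = 1 + (52 − 1)·0.222 = 1 + 11.322 = 12.322.
n_eff = 3068 / 12.322 = 249.0.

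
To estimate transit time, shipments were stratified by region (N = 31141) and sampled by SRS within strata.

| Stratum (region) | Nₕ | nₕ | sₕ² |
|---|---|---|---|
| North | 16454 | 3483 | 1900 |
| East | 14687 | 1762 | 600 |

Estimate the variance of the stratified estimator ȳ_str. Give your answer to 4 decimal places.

0.1867

Var(ȳ_str) = Σₕ Wₕ²(1 − fₕ)sₕ²/nₕ with Wₕ = Nₕ/N, N = 31141.
North: Wₕ = 0.52837096; term = 0.52837096²·(1 − 0.21168105)·1900/3483 = 0.12005492.
East: Wₕ = 0.47162904; term = 0.47162904²·(1 − 0.11997004)·600/1762 = 0.066656711.
Sum = 0.18671163.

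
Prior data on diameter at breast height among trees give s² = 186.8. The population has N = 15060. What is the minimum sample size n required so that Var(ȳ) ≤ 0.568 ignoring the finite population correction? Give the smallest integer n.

Without fpc, n₀ = s²/D = 186.8/0.568 = 328.8732.
Rounding up, n = 329.

329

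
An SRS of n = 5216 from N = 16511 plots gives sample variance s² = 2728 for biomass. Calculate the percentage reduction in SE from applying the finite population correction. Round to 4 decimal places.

f = n/N = 5216/16511 = 0.31591061.
SE_no-fpc = √(s²/n) = 0.72319163; SE_fpc = √((1−f)s²/n) = 0.59814961.
Ratio = √(1−f) = 0.82709697. Reduction = 100·(1 − 0.82709697) = 17.2903%.

17.2903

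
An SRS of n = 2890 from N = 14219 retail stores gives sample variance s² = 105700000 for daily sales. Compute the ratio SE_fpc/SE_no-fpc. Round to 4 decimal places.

0.8926

f = n/N = 2890/14219 = 0.20324917.
SE_no-fpc = √(s²/n) = 191.24433; SE_fpc = √((1−f)s²/n) = 170.70641.
Ratio = √(1−f) = 0.89260900.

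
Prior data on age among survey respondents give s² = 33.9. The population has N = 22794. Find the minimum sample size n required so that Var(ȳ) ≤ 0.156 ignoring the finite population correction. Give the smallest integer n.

218

Without fpc, n₀ = s²/D = 33.9/0.156 = 217.3077.
Rounding up, n = 218.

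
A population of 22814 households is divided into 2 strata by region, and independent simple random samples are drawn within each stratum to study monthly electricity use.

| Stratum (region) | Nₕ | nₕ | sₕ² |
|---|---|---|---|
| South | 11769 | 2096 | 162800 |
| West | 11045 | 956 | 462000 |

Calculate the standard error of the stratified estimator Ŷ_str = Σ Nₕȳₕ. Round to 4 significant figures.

250400

Var(Ŷ_str) = Σₕ Nₕ²(1 − fₕ)sₕ²/nₕ.
South: 11769²·(1 − 2096/11769)·162800/2096 = 8.8422721 × 10^9.
West: 11045²·(1 − 956/11045)·462000/956 = 5.3851515 × 10^10.
Sum = 6.2693787 × 10^10.
SE = √(6.2693787 × 10^10) = 250400.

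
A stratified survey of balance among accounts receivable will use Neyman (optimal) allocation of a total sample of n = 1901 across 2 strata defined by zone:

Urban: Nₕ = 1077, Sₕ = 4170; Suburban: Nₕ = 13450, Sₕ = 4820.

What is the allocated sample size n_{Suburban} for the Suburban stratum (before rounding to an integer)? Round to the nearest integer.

1778

Neyman allocation: nₕ = n·NₕSₕ / Σⱼ NⱼSⱼ.
Σ NⱼSⱼ = 1077·4170 + 13450·4820 = 6.932009 × 10^7.
n_{Suburban} = 1901·13450·4820 / (6.932009 × 10^7) = 1778.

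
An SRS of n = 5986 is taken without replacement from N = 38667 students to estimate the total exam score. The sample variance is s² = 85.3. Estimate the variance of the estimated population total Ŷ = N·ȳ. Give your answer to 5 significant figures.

1.8007 × 10^7

Var(Ŷ) = N²·Var(ȳ) = N²·(1 − n/N)·s²/n.
f = 5986/38667 = 0.15480901; Var(ȳ) = 0.84519099·85.3/5986 = 0.012043901.
Var(Ŷ) = 38667² · 0.012043901 = 1.8007281 × 10^7.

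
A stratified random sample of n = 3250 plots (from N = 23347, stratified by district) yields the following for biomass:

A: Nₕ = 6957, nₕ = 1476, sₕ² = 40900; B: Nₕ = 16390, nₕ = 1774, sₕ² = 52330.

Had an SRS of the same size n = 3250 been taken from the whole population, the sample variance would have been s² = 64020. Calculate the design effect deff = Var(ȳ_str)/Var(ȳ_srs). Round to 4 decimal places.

0.8789

Var(ȳ_str) = Σ Wₕ²(1−fₕ)sₕ²/nₕ with Wₕ = Nₕ/23347:
  A: (6957/23347)²·(1−1476/6957)·40900/1476 = 1.9384589
  B: (16390/23347)²·(1−1774/16390)·52330/1774 = 12.964102
  → Var(ȳ_str) = 14.902561.
Var(ȳ_srs) = (1 − 3250/23347)·64020/3250 = 16.956353.
deff = 14.902561 / 16.956353 = 0.8789.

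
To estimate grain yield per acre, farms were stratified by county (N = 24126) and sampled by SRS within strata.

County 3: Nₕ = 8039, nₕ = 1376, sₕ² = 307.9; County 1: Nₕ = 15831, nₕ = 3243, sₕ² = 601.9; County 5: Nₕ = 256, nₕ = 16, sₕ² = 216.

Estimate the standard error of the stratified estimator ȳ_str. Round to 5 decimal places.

0.29251

Var(ȳ_str) = Σₕ Wₕ²(1 − fₕ)sₕ²/nₕ with Wₕ = Nₕ/N, N = 24126.
County 3: Wₕ = 0.33320899; term = 0.33320899²·(1 − 0.17116557)·307.9/1376 = 0.020591712.
County 1: Wₕ = 0.65618005; term = 0.65618005²·(1 − 0.20485124)·601.9/3243 = 0.063543602.
County 5: Wₕ = 0.01061096; term = 0.01061096²·(1 − 0.06250000)·216/16 = 0.0014249982.
Sum = 0.085560312.
SE = √(0.085560312) = 0.29251.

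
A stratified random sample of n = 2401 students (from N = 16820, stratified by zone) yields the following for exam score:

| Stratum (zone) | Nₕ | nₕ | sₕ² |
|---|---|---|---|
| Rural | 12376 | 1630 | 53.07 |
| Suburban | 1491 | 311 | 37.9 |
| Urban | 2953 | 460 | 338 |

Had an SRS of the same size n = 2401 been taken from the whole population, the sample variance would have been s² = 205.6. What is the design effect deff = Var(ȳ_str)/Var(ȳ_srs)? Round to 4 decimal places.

0.4793

Var(ȳ_str) = Σ Wₕ²(1−fₕ)sₕ²/nₕ with Wₕ = Nₕ/16820:
  Rural: (12376/16820)²·(1−1630/12376)·53.07/1630 = 0.015305116
  Suburban: (1491/16820)²·(1−311/1491)·37.9/311 = 7.5785564 × 10^-4
  Urban: (2953/16820)²·(1−460/2953)·338/460 = 0.019120208
  → Var(ȳ_str) = 0.03518318.
Var(ȳ_srs) = (1 − 2401/16820)·205.6/2401 = 0.073407444.
deff = 0.03518318 / 0.073407444 = 0.4793.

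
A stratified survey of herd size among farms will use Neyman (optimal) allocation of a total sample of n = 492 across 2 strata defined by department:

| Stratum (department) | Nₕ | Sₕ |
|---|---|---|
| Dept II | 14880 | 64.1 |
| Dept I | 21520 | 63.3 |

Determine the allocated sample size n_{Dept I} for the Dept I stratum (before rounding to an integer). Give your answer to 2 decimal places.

Neyman allocation: nₕ = n·NₕSₕ / Σⱼ NⱼSⱼ.
Σ NⱼSⱼ = 14880·64.1 + 21520·63.3 = 2.316024 × 10^6.
n_{Dept I} = 492·21520·63.3 / (2.316024 × 10^6) = 289.38.

289.38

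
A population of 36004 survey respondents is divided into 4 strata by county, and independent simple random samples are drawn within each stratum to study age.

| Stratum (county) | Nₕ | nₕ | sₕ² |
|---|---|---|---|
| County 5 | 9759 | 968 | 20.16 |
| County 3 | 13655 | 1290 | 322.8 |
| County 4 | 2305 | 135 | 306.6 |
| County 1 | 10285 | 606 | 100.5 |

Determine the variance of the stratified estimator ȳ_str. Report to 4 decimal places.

0.0555

Var(ȳ_str) = Σₕ Wₕ²(1 − fₕ)sₕ²/nₕ with Wₕ = Nₕ/N, N = 36004.
County 5: Wₕ = 0.27105322; term = 0.27105322²·(1 − 0.09919049)·20.16/968 = 0.0013783429.
County 3: Wₕ = 0.37926342; term = 0.37926342²·(1 − 0.09447089)·322.8/1290 = 0.032593285.
County 4: Wₕ = 0.06402066; term = 0.06402066²·(1 − 0.05856833)·306.6/135 = 0.0087632972.
County 1: Wₕ = 0.28566270; term = 0.28566270²·(1 − 0.05892076)·100.5/606 = 0.012735814.
Sum = 0.055470739.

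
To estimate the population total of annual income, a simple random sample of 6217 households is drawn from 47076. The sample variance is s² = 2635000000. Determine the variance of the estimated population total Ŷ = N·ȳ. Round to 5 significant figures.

8.1524 × 10^14

Var(Ŷ) = N²·Var(ȳ) = N²·(1 − n/N)·s²/n.
f = 6217/47076 = 0.13206305; Var(ȳ) = 0.86793695·2635000000/6217 = 367864.54.
Var(Ŷ) = 47076² · 367864.54 = 8.1524292 × 10^14.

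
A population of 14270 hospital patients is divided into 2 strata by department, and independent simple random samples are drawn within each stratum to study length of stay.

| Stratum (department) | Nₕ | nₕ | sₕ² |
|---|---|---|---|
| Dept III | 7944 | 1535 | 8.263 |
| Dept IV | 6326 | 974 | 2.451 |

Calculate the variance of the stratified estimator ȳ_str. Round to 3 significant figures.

0.00176

Var(ȳ_str) = Σₕ Wₕ²(1 − fₕ)sₕ²/nₕ with Wₕ = Nₕ/N, N = 14270.
Dept III: Wₕ = 0.55669236; term = 0.55669236²·(1 − 0.19322759)·8.263/1535 = 0.0013458942.
Dept IV: Wₕ = 0.44330764; term = 0.44330764²·(1 − 0.15396775)·2.451/974 = 4.1839039 × 10^-4.
Sum = 0.0017642846.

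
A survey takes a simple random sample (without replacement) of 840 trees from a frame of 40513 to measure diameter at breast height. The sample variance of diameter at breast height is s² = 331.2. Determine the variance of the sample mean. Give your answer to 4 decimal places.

Under SRS without replacement, Var(ȳ) = (1 − f)·s²/n with f = n/N = 840/40513 = 0.02073409.
Var(ȳ) = (1 − 0.02073409)·331.2/840 = 0.97926591·0.39428571 = 0.38611056.

0.3861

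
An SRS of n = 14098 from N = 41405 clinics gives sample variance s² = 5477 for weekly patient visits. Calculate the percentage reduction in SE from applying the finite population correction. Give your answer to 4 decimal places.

18.7898

f = n/N = 14098/41405 = 0.34049028.
SE_no-fpc = √(s²/n) = 0.62329353; SE_fpc = √((1−f)s²/n) = 0.50617794.
Ratio = √(1−f) = 0.81210204. Reduction = 100·(1 − 0.81210204) = 18.7898%.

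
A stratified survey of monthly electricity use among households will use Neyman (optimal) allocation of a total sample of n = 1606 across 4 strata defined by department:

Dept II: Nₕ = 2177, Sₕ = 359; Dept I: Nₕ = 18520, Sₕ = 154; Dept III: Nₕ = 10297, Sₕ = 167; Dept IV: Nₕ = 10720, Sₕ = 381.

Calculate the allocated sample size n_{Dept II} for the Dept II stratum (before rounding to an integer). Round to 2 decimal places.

133.00

Neyman allocation: nₕ = n·NₕSₕ / Σⱼ NⱼSⱼ.
Σ NⱼSⱼ = 2177·359 + 18520·154 + 10297·167 + 10720·381 = 9.437542 × 10^6.
n_{Dept II} = 1606·2177·359 / (9.437542 × 10^6) = 133.00.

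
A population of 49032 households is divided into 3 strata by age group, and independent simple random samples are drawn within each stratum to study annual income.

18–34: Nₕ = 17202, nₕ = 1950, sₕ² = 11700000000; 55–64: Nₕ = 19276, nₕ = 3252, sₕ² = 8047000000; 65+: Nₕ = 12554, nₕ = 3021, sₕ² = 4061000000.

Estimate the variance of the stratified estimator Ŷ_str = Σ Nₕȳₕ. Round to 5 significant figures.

2.4994 × 10^15

Var(Ŷ_str) = Σₕ Nₕ²(1 − fₕ)sₕ²/nₕ.
18–34: 17202²·(1 − 1950/17202)·11700000000/1950 = 1.5741894 × 10^15.
55–64: 19276²·(1 − 3252/19276)·8047000000/3252 = 7.6431313 × 10^14.
65+: 12554²·(1 − 3021/12554)·4061000000/3021 = 1.6087701 × 10^14.
Sum = 2.4993795 × 10^15.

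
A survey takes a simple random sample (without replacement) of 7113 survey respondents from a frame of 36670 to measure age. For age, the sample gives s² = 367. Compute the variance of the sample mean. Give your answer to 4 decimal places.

0.0416

Under SRS without replacement, Var(ȳ) = (1 − f)·s²/n with f = n/N = 7113/36670 = 0.19397328.
Var(ȳ) = (1 − 0.19397328)·367/7113 = 0.80602672·0.05159567 = 0.041587489.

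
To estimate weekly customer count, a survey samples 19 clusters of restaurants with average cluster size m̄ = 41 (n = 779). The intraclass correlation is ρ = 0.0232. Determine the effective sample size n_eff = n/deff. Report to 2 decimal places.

404.05

deff = 1 + (41 − 1)·0.0232 = 1 + 0.928 = 1.928.
n_eff = 779 / 1.928 = 404.05.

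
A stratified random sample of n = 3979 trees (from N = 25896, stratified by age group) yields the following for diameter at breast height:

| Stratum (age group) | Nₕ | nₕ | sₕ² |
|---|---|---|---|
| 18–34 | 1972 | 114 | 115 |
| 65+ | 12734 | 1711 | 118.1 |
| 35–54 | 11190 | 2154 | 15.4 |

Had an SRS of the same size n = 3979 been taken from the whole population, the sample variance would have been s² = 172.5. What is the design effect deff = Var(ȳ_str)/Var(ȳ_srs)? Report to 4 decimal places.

Var(ȳ_str) = Σ Wₕ²(1−fₕ)sₕ²/nₕ with Wₕ = Nₕ/25896:
  18–34: (1972/25896)²·(1−114/1972)·115/114 = 0.0055116323
  65+: (12734/25896)²·(1−1711/12734)·118.1/1711 = 0.014447715
  35–54: (11190/25896)²·(1−2154/11190)·15.4/2154 = 0.001077993
  → Var(ȳ_str) = 0.02103734.
Var(ȳ_srs) = (1 − 3979/25896)·172.5/3979 = 0.036691341.
deff = 0.02103734 / 0.036691341 = 0.5734.

0.5734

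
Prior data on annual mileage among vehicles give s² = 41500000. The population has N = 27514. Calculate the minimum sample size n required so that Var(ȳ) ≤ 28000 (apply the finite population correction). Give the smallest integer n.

1407

Without fpc, n₀ = s²/D = 41500000/28000 = 1482.1429.
With fpc, (1 − n/N)·s²/n ≤ D requires n ≥ n₀/(1 + n₀/N) = 1482.1429/(1 + 1482.1429/27514) = 1406.3829.
Rounding up, n = 1407.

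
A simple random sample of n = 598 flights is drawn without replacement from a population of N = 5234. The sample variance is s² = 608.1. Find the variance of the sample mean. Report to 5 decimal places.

0.90071

Under SRS without replacement, Var(ȳ) = (1 − f)·s²/n with f = n/N = 598/5234 = 0.11425296.
Var(ȳ) = (1 − 0.11425296)·608.1/598 = 0.88574704·1.0168896 = 0.90070698.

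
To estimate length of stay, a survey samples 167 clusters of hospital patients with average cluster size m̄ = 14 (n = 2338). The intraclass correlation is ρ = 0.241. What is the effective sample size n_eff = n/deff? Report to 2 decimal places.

565.69

deff = 1 + (14 − 1)·0.241 = 1 + 3.133 = 4.133.
n_eff = 2338 / 4.133 = 565.69.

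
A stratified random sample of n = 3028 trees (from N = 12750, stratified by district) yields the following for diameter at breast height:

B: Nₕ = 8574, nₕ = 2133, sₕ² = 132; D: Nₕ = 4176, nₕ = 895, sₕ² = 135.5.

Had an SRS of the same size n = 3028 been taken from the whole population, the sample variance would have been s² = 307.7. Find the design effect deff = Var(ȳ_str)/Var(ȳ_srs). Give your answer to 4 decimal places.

0.4360

Var(ȳ_str) = Σ Wₕ²(1−fₕ)sₕ²/nₕ with Wₕ = Nₕ/12750:
  B: (8574/12750)²·(1−2133/8574)·132/2133 = 0.021023232
  D: (4176/12750)²·(1−895/4176)·135.5/895 = 0.012760351
  → Var(ȳ_str) = 0.033783583.
Var(ȳ_srs) = (1 − 3028/12750)·307.7/3028 = 0.077484897.
deff = 0.033783583 / 0.077484897 = 0.4360.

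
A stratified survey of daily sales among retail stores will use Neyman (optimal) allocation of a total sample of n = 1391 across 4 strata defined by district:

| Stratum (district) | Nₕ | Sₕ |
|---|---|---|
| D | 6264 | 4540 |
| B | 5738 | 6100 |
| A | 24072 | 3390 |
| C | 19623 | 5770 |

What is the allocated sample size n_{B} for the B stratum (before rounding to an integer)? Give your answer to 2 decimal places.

188.51

Neyman allocation: nₕ = n·NₕSₕ / Σⱼ NⱼSⱼ.
Σ NⱼSⱼ = 6264·4540 + 5738·6100 + 24072·3390 + 19623·5770 = 2.5826915 × 10^8.
n_{B} = 1391·5738·6100 / (2.5826915 × 10^8) = 188.51.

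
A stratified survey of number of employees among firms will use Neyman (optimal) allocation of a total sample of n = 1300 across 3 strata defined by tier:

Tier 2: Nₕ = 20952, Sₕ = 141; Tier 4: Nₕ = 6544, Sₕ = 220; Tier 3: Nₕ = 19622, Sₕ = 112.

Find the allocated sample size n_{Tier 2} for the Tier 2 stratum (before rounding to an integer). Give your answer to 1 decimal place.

582.6

Neyman allocation: nₕ = n·NₕSₕ / Σⱼ NⱼSⱼ.
Σ NⱼSⱼ = 20952·141 + 6544·220 + 19622·112 = 6.591576 × 10^6.
n_{Tier 2} = 1300·20952·141 / (6.591576 × 10^6) = 582.6.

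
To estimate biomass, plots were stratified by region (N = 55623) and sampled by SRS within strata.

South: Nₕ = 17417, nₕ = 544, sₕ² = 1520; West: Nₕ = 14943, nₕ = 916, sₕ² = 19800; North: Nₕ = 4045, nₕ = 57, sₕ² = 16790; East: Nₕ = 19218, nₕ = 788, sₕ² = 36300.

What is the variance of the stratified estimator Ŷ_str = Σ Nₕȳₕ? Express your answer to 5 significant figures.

Var(Ŷ_str) = Σₕ Nₕ²(1 − fₕ)sₕ²/nₕ.
South: 17417²·(1 − 544/17417)·1520/544 = 8.2112703 × 10^8.
West: 14943²·(1 − 916/14943)·19800/916 = 4.5307731 × 10^9.
North: 4045²·(1 − 57/4045)·16790/57 = 4.7517055 × 10^9.
East: 19218²·(1 − 788/19218)·36300/788 = 1.6316009 × 10^10.
Sum = 2.6419615 × 10^10.

2.6420 × 10^10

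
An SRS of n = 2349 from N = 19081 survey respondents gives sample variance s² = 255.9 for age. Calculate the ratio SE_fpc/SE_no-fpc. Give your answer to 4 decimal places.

f = n/N = 2349/19081 = 0.12310676.
SE_no-fpc = √(s²/n) = 0.33006056; SE_fpc = √((1−f)s²/n) = 0.30907722.
Ratio = √(1−f) = 0.93642578.

0.9364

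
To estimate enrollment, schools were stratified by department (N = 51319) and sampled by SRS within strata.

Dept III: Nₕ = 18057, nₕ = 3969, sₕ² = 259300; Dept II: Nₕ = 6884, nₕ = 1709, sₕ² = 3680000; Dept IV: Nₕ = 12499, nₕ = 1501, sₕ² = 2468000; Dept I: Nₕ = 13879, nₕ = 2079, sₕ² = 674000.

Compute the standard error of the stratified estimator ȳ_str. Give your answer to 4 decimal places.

Var(ȳ_str) = Σₕ Wₕ²(1 − fₕ)sₕ²/nₕ with Wₕ = Nₕ/N, N = 51319.
Dept III: Wₕ = 0.35185799; term = 0.35185799²·(1 − 0.21980395)·259300/3969 = 6.310445.
Dept II: Wₕ = 0.13414135; term = 0.13414135²·(1 − 0.24825683)·3680000/1709 = 29.127325.
Dept IV: Wₕ = 0.24355502; term = 0.24355502²·(1 − 0.12008961)·2468000/1501 = 85.821693.
Dept I: Wₕ = 0.27044564; term = 0.27044564²·(1 − 0.14979465)·674000/2079 = 20.159939.
Sum = 141.4194.
SE = √(141.4194) = 11.8920.

11.8920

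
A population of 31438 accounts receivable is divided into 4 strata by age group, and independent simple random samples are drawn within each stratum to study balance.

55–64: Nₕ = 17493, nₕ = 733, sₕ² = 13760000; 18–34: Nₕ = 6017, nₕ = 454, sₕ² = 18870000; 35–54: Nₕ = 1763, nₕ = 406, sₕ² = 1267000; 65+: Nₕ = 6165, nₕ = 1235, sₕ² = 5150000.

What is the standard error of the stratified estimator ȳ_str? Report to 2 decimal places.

Var(ȳ_str) = Σₕ Wₕ²(1 − fₕ)sₕ²/nₕ with Wₕ = Nₕ/N, N = 31438.
55–64: Wₕ = 0.55642853; term = 0.55642853²·(1 − 0.04190248)·13760000/733 = 5568.5606.
18–34: Wₕ = 0.19139258; term = 0.19139258²·(1 − 0.07545288)·18870000/454 = 1407.652.
35–54: Wₕ = 0.05607863; term = 0.05607863²·(1 − 0.23028928)·1267000/406 = 7.5539294.
65+: Wₕ = 0.19610026; term = 0.19610026²·(1 − 0.20032441)·5150000/1235 = 128.23614.
Sum = 7112.0027.
SE = √(7112.0027) = 84.33.

84.33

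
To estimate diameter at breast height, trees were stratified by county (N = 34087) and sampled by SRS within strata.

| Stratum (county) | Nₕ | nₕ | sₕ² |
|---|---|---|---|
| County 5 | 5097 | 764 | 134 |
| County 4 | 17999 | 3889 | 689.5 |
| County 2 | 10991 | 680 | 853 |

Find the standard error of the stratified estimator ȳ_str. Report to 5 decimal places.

0.40551

Var(ȳ_str) = Σₕ Wₕ²(1 − fₕ)sₕ²/nₕ with Wₕ = Nₕ/N, N = 34087.
County 5: Wₕ = 0.14952915; term = 0.14952915²·(1 − 0.14989209)·134/764 = 0.003333782.
County 4: Wₕ = 0.52803121; term = 0.52803121²·(1 − 0.21606756)·689.5/3889 = 0.038752003.
County 2: Wₕ = 0.32243964; term = 0.32243964²·(1 − 0.06186880)·853/680 = 0.12234904.
Sum = 0.16443483.
SE = √(0.16443483) = 0.40551.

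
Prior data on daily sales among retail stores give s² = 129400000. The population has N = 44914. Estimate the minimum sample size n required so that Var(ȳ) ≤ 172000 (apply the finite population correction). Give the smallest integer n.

740

Without fpc, n₀ = s²/D = 129400000/172000 = 752.3256.
With fpc, (1 − n/N)·s²/n ≤ D requires n ≥ n₀/(1 + n₀/N) = 752.3256/(1 + 752.3256/44914) = 739.9315.
Rounding up, n = 740.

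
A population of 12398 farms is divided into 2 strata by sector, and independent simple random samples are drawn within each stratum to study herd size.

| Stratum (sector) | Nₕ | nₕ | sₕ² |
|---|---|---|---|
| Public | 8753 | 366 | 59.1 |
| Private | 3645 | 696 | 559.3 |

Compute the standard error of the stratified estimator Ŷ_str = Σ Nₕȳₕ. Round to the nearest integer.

Var(Ŷ_str) = Σₕ Nₕ²(1 − fₕ)sₕ²/nₕ.
Public: 8753²·(1 − 366/8753)·59.1/366 = 1.1854138 × 10^7.
Private: 3645²·(1 − 696/3645)·559.3/696 = 8.6378943 × 10^6.
Sum = 2.0492032 × 10^7.
SE = √(2.0492032 × 10^7) = 4527.

4527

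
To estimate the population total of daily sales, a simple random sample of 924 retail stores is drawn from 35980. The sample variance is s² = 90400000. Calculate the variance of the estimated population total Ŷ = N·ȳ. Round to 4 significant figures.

Var(Ŷ) = N²·Var(ȳ) = N²·(1 − n/N)·s²/n.
f = 924/35980 = 0.02568093; Var(ȳ) = 0.97431907·90400000/924 = 95322.991.
Var(Ŷ) = 35980² · 95322.991 = 1.2340137 × 10^14.

1.234 × 10^14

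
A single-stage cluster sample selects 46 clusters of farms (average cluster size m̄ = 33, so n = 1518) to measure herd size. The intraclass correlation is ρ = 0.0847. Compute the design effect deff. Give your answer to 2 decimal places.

3.71

deff = 1 + (33 − 1)·0.0847 = 1 + 2.7104 = 3.7104.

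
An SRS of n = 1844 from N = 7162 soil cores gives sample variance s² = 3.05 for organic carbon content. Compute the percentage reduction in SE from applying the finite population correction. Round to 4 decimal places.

f = n/N = 1844/7162 = 0.25746998.
SE_no-fpc = √(s²/n) = 0.040669559; SE_fpc = √((1−f)s²/n) = 0.035045033.
Ratio = √(1−f) = 0.86170182. Reduction = 100·(1 − 0.86170182) = 13.8298%.

13.8298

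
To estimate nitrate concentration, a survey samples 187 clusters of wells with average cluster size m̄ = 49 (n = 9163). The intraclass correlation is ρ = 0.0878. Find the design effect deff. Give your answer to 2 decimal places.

5.21

deff = 1 + (49 − 1)·0.0878 = 1 + 4.2144 = 5.2144.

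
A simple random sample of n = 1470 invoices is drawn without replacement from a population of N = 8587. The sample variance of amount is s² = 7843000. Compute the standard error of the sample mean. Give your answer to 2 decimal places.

66.50

Under SRS without replacement, Var(ȳ) = (1 − f)·s²/n with f = n/N = 1470/8587 = 0.17118901.
Var(ȳ) = (1 − 0.17118901)·7843000/1470 = 0.82881099·5335.3741 = 4422.0167.
SE(ȳ) = √(4422.0167) = 66.50.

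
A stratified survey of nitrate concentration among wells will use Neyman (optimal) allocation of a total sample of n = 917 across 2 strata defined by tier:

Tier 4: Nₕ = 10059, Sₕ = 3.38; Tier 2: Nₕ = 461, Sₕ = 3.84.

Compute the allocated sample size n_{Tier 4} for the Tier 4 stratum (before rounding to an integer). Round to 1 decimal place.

871.6

Neyman allocation: nₕ = n·NₕSₕ / Σⱼ NⱼSⱼ.
Σ NⱼSⱼ = 10059·3.38 + 461·3.84 = 35769.66.
n_{Tier 4} = 917·10059·3.38 / 35769.66 = 871.6.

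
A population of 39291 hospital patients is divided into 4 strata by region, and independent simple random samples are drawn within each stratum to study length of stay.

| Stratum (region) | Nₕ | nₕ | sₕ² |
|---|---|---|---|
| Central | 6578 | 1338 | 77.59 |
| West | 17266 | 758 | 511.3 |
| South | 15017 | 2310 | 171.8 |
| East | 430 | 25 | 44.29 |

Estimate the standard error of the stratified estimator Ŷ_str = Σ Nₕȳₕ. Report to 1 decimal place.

14448.6

Var(Ŷ_str) = Σₕ Nₕ²(1 − fₕ)sₕ²/nₕ.
Central: 6578²·(1 − 1338/6578)·77.59/1338 = 1.9988251 × 10^6.
West: 17266²·(1 − 758/17266)·511.3/758 = 1.922617 × 10^8.
South: 15017²·(1 − 2310/15017)·171.8/2310 = 1.4191797 × 10^7.
East: 430²·(1 − 25/430)·44.29/25 = 308524.14.
Sum = 2.0876085 × 10^8.
SE = √(2.0876085 × 10^8) = 14448.6.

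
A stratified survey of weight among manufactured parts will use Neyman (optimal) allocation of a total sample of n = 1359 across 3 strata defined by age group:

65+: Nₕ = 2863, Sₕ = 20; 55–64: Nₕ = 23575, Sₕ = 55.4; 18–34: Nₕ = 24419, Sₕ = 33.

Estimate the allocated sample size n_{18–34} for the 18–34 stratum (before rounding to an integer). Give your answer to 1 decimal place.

504.9

Neyman allocation: nₕ = n·NₕSₕ / Σⱼ NⱼSⱼ.
Σ NⱼSⱼ = 2863·20 + 23575·55.4 + 24419·33 = 2.169142 × 10^6.
n_{18–34} = 1359·24419·33 / (2.169142 × 10^6) = 504.9.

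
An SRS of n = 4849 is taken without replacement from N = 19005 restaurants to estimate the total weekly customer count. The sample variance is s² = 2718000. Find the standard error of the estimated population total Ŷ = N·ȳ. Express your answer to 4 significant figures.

Var(Ŷ) = N²·Var(ȳ) = N²·(1 − n/N)·s²/n.
f = 4849/19005 = 0.25514338; Var(ȳ) = 0.74485662·2718000/4849 = 417.51295.
Var(Ŷ) = 19005² · 417.51295 = 1.5080151 × 10^11.
SE(Ŷ) = √(1.5080151 × 10^11) = 388300.

388300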